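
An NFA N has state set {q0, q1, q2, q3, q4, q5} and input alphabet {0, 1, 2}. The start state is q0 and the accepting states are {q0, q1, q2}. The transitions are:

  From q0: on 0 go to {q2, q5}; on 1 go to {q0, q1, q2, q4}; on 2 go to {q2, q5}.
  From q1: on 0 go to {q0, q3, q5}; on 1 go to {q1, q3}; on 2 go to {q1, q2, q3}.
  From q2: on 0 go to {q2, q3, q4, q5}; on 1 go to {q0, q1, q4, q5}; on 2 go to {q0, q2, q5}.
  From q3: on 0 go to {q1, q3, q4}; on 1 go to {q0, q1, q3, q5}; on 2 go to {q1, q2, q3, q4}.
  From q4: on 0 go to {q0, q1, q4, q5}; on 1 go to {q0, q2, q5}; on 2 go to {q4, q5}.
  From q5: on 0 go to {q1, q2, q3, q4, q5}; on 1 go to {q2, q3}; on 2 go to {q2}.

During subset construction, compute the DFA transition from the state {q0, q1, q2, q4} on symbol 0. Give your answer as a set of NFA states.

δ(q0,0) = {q2, q5}; δ(q1,0) = {q0, q3, q5}; δ(q2,0) = {q2, q3, q4, q5}; δ(q4,0) = {q0, q1, q4, q5}.
Union: {q0, q1, q2, q3, q4, q5}.

{q0, q1, q2, q3, q4, q5}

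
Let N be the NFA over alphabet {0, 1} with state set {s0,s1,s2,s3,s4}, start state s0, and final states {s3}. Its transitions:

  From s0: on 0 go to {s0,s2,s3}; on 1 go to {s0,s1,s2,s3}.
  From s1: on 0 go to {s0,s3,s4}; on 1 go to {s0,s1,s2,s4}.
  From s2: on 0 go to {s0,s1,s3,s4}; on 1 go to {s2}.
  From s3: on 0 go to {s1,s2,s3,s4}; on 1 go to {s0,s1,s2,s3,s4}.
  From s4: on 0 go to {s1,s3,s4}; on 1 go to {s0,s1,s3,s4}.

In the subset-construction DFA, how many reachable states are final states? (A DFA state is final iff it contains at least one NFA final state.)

3

Start state of the DFA: {s0}.
{s0} --0--> {s0,s2,s3}  [new]
{s0} --1--> {s0,s1,s2,s3}  [new]
{s0,s2,s3} --0--> {s0,s1,s2,s3,s4}  [new]
{s0,s2,s3} --1--> {s0,s1,s2,s3,s4}  [seen]
{s0,s1,s2,s3} --0--> {s0,s1,s2,s3,s4}  [seen]
{s0,s1,s2,s3} --1--> {s0,s1,s2,s3,s4}  [seen]
{s0,s1,s2,s3,s4} --0--> {s0,s1,s2,s3,s4}  [seen]
{s0,s1,s2,s3,s4} --1--> {s0,s1,s2,s3,s4}  [seen]
Reachable DFA states: {s0}, {s0,s2,s3}, {s0,s1,s2,s3}, {s0,s1,s2,s3,s4}.
Accepting DFA states (contain an NFA accepting state): {s0,s2,s3}, {s0,s1,s2,s3}, {s0,s1,s2,s3,s4}.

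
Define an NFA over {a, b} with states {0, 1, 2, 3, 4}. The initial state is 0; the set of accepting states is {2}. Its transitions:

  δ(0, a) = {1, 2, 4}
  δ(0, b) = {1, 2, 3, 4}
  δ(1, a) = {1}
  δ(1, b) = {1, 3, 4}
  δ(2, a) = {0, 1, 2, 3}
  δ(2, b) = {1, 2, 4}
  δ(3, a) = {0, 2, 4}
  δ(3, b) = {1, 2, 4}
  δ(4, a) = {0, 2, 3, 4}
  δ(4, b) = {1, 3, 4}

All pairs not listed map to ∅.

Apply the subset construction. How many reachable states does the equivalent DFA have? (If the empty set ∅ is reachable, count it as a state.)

Start state of the DFA: {0}.
{0} --a--> {1, 2, 4}  [new]
{0} --b--> {1, 2, 3, 4}  [new]
{1, 2, 4} --a--> {0, 1, 2, 3, 4}  [new]
{1, 2, 4} --b--> {1, 2, 3, 4}  [seen]
{1, 2, 3, 4} --a--> {0, 1, 2, 3, 4}  [seen]
{1, 2, 3, 4} --b--> {1, 2, 3, 4}  [seen]
{0, 1, 2, 3, 4} --a--> {0, 1, 2, 3, 4}  [seen]
{0, 1, 2, 3, 4} --b--> {1, 2, 3, 4}  [seen]
Reachable DFA states: {0}, {1, 2, 4}, {1, 2, 3, 4}, {0, 1, 2, 3, 4}.

4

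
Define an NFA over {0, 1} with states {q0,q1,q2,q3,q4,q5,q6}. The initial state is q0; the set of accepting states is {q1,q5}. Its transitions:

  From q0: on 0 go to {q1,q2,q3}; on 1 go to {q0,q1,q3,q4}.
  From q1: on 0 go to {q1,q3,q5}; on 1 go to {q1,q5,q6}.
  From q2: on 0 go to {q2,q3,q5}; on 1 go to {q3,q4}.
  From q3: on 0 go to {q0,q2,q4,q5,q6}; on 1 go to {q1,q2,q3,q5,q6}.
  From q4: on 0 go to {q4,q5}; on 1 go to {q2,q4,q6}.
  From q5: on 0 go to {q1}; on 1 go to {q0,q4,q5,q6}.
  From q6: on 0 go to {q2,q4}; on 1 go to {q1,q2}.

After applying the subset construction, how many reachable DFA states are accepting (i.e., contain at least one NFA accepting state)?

4

Start state of the DFA: {q0}.
{q0} --0--> {q1,q2,q3}  [new]
{q0} --1--> {q0,q1,q3,q4}  [new]
{q1,q2,q3} --0--> {q0,q1,q2,q3,q4,q5,q6}  [new]
{q1,q2,q3} --1--> {q1,q2,q3,q4,q5,q6}  [new]
{q0,q1,q3,q4} --0--> {q0,q1,q2,q3,q4,q5,q6}  [seen]
{q0,q1,q3,q4} --1--> {q0,q1,q2,q3,q4,q5,q6}  [seen]
{q0,q1,q2,q3,q4,q5,q6} --0--> {q0,q1,q2,q3,q4,q5,q6}  [seen]
{q0,q1,q2,q3,q4,q5,q6} --1--> {q0,q1,q2,q3,q4,q5,q6}  [seen]
{q1,q2,q3,q4,q5,q6} --0--> {q0,q1,q2,q3,q4,q5,q6}  [seen]
{q1,q2,q3,q4,q5,q6} --1--> {q0,q1,q2,q3,q4,q5,q6}  [seen]
Reachable DFA states: {q0}, {q1,q2,q3}, {q0,q1,q3,q4}, {q0,q1,q2,q3,q4,q5,q6}, {q1,q2,q3,q4,q5,q6}.
Accepting DFA states (contain an NFA accepting state): {q1,q2,q3}, {q0,q1,q3,q4}, {q0,q1,q2,q3,q4,q5,q6}, {q1,q2,q3,q4,q5,q6}.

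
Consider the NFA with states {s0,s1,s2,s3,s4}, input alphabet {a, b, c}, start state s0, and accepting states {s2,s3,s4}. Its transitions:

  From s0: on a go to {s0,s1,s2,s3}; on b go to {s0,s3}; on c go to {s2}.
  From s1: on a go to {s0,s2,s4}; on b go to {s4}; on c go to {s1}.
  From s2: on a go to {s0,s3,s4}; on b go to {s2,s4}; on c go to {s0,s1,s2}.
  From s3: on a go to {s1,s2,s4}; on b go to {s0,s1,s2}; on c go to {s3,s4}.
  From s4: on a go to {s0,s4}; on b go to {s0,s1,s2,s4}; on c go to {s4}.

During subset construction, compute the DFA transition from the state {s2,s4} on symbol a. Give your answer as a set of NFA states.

{s0,s3,s4}

δ(s2,a) = {s0,s3,s4}; δ(s4,a) = {s0,s4}.
Union: {s0,s3,s4}.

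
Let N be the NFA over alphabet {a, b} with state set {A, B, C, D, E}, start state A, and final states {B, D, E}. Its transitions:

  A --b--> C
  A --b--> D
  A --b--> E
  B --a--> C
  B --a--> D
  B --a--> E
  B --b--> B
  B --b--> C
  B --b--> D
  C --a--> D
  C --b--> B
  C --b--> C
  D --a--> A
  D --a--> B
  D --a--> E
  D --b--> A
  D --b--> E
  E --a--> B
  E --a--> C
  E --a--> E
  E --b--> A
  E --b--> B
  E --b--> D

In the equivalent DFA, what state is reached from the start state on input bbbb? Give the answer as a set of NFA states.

{A, B, C, D, E}

Start: {A}.
δ(A,b) = {C, D, E}.
Union: {C, D, E}.
After b: {C, D, E}.
δ(C,b) = {B, C}; δ(D,b) = {A, E}; δ(E,b) = {A, B, D}.
Union: {A, B, C, D, E}.
After b: {A, B, C, D, E}.
δ(A,b) = {C, D, E}; δ(B,b) = {B, C, D}; δ(C,b) = {B, C}; δ(D,b) = {A, E}; δ(E,b) = {A, B, D}.
Union: {A, B, C, D, E}.
After b: {A, B, C, D, E}.
δ(A,b) = {C, D, E}; δ(B,b) = {B, C, D}; δ(C,b) = {B, C}; δ(D,b) = {A, E}; δ(E,b) = {A, B, D}.
Union: {A, B, C, D, E}.
After b: {A, B, C, D, E}.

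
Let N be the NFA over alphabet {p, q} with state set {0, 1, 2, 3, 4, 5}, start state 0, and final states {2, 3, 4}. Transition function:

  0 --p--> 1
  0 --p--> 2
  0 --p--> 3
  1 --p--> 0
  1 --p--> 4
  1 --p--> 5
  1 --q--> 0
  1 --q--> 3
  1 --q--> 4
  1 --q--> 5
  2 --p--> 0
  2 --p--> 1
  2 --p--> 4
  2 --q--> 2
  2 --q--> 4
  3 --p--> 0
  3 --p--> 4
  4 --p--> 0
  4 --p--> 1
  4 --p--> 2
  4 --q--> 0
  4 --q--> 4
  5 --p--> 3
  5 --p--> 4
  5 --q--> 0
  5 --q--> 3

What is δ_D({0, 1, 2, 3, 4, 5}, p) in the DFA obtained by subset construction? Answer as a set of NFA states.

{0, 1, 2, 3, 4, 5}

δ(0,p) = {1, 2, 3}; δ(1,p) = {0, 4, 5}; δ(2,p) = {0, 1, 4}; δ(3,p) = {0, 4}; δ(4,p) = {0, 1, 2}; δ(5,p) = {3, 4}.
Union: {0, 1, 2, 3, 4, 5}.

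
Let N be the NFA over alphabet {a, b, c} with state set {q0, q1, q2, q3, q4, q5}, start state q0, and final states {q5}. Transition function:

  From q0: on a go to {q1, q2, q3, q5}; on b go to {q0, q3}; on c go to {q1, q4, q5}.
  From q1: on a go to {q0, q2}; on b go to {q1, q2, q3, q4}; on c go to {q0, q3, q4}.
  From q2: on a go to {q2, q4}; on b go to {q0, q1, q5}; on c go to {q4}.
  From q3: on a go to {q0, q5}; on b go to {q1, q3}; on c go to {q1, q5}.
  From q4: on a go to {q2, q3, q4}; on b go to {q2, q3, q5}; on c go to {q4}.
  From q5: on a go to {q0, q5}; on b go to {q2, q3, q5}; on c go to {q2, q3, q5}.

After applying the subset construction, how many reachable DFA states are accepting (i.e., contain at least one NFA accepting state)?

Start state of the DFA: {q0}.
{q0} --a--> {q1, q2, q3, q5}  [new]
{q0} --b--> {q0, q3}  [new]
{q0} --c--> {q1, q4, q5}  [new]
{q1, q2, q3, q5} --a--> {q0, q2, q4, q5}  [new]
{q1, q2, q3, q5} --b--> {q0, q1, q2, q3, q4, q5}  [new]
{q1, q2, q3, q5} --c--> {q0, q1, q2, q3, q4, q5}  [seen]
{q0, q3} --a--> {q0, q1, q2, q3, q5}  [new]
{q0, q3} --b--> {q0, q1, q3}  [new]
{q0, q3} --c--> {q1, q4, q5}  [seen]
{q1, q4, q5} --a--> {q0, q2, q3, q4, q5}  [new]
{q1, q4, q5} --b--> {q1, q2, q3, q4, q5}  [new]
{q1, q4, q5} --c--> {q0, q2, q3, q4, q5}  [seen]
{q0, q2, q4, q5} --a--> {q0, q1, q2, q3, q4, q5}  [seen]
{q0, q2, q4, q5} --b--> {q0, q1, q2, q3, q5}  [seen]
{q0, q2, q4, q5} --c--> {q1, q2, q3, q4, q5}  [seen]
{q0, q1, q2, q3, q4, q5} --a--> {q0, q1, q2, q3, q4, q5}  [seen]
{q0, q1, q2, q3, q4, q5} --b--> {q0, q1, q2, q3, q4, q5}  [seen]
{q0, q1, q2, q3, q4, q5} --c--> {q0, q1, q2, q3, q4, q5}  [seen]
{q0, q1, q2, q3, q5} --a--> {q0, q1, q2, q3, q4, q5}  [seen]
{q0, q1, q2, q3, q5} --b--> {q0, q1, q2, q3, q4, q5}  [seen]
{q0, q1, q2, q3, q5} --c--> {q0, q1, q2, q3, q4, q5}  [seen]
{q0, q1, q3} --a--> {q0, q1, q2, q3, q5}  [seen]
{q0, q1, q3} --b--> {q0, q1, q2, q3, q4}  [new]
{q0, q1, q3} --c--> {q0, q1, q3, q4, q5}  [new]
{q0, q2, q3, q4, q5} --a--> {q0, q1, q2, q3, q4, q5}  [seen]
{q0, q2, q3, q4, q5} --b--> {q0, q1, q2, q3, q5}  [seen]
{q0, q2, q3, q4, q5} --c--> {q1, q2, q3, q4, q5}  [seen]
{q1, q2, q3, q4, q5} --a--> {q0, q2, q3, q4, q5}  [seen]
{q1, q2, q3, q4, q5} --b--> {q0, q1, q2, q3, q4, q5}  [seen]
{q1, q2, q3, q4, q5} --c--> {q0, q1, q2, q3, q4, q5}  [seen]
{q0, q1, q2, q3, q4} --a--> {q0, q1, q2, q3, q4, q5}  [seen]
{q0, q1, q2, q3, q4} --b--> {q0, q1, q2, q3, q4, q5}  [seen]
{q0, q1, q2, q3, q4} --c--> {q0, q1, q3, q4, q5}  [seen]
{q0, q1, q3, q4, q5} --a--> {q0, q1, q2, q3, q4, q5}  [seen]
{q0, q1, q3, q4, q5} --b--> {q0, q1, q2, q3, q4, q5}  [seen]
{q0, q1, q3, q4, q5} --c--> {q0, q1, q2, q3, q4, q5}  [seen]
Reachable DFA states: {q0}, {q1, q2, q3, q5}, {q0, q3}, {q1, q4, q5}, {q0, q2, q4, q5}, {q0, q1, q2, q3, q4, q5}, {q0, q1, q2, q3, q5}, {q0, q1, q3}, {q0, q2, q3, q4, q5}, {q1, q2, q3, q4, q5}, {q0, q1, q2, q3, q4}, {q0, q1, q3, q4, q5}.
Accepting DFA states (contain an NFA accepting state): {q1, q2, q3, q5}, {q1, q4, q5}, {q0, q2, q4, q5}, {q0, q1, q2, q3, q4, q5}, {q0, q1, q2, q3, q5}, {q0, q2, q3, q4, q5}, {q1, q2, q3, q4, q5}, {q0, q1, q3, q4, q5}.

8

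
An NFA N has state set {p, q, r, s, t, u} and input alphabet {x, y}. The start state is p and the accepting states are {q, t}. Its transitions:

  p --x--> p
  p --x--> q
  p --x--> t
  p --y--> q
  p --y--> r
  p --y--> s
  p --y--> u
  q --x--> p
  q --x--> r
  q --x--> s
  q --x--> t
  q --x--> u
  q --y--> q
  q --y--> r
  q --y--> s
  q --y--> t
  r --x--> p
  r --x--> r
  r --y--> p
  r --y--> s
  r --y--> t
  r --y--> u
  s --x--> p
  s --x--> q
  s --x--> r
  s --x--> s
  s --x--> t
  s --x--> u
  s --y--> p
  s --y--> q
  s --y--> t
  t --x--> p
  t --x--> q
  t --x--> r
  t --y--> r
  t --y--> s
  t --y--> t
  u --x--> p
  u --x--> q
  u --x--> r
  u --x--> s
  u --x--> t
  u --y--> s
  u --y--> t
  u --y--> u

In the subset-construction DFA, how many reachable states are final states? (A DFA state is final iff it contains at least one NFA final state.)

Start state of the DFA: {p}.
{p} --x--> {p, q, t}  [new]
{p} --y--> {q, r, s, u}  [new]
{p, q, t} --x--> {p, q, r, s, t, u}  [new]
{p, q, t} --y--> {q, r, s, t, u}  [new]
{q, r, s, u} --x--> {p, q, r, s, t, u}  [seen]
{q, r, s, u} --y--> {p, q, r, s, t, u}  [seen]
{p, q, r, s, t, u} --x--> {p, q, r, s, t, u}  [seen]
{p, q, r, s, t, u} --y--> {p, q, r, s, t, u}  [seen]
{q, r, s, t, u} --x--> {p, q, r, s, t, u}  [seen]
{q, r, s, t, u} --y--> {p, q, r, s, t, u}  [seen]
Reachable DFA states: {p}, {p, q, t}, {q, r, s, u}, {p, q, r, s, t, u}, {q, r, s, t, u}.
Accepting DFA states (contain an NFA accepting state): {p, q, t}, {q, r, s, u}, {p, q, r, s, t, u}, {q, r, s, t, u}.

4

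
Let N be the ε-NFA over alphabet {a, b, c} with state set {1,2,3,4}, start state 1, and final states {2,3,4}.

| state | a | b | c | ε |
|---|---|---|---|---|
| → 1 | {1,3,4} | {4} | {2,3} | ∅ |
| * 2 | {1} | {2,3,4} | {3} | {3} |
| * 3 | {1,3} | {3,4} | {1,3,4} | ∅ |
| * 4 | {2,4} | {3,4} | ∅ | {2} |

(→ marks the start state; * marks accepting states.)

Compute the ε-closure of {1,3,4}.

Begin with {1,3,4}.
4 →ε {2}; add 2.
ε-closure = {1,2,3,4}.

{1,2,3,4}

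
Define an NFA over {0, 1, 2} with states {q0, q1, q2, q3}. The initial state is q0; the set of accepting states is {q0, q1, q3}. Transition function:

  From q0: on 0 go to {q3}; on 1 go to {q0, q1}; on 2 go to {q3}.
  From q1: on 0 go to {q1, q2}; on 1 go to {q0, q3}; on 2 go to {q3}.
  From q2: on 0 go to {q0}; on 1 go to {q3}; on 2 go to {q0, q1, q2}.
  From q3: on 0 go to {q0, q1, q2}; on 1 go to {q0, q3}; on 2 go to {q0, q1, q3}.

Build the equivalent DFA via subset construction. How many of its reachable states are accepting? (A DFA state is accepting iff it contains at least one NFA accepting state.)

8

Start state of the DFA: {q0}.
{q0} --0--> {q3}  [new]
{q0} --1--> {q0, q1}  [new]
{q0} --2--> {q3}  [seen]
{q3} --0--> {q0, q1, q2}  [new]
{q3} --1--> {q0, q3}  [new]
{q3} --2--> {q0, q1, q3}  [new]
{q0, q1} --0--> {q1, q2, q3}  [new]
{q0, q1} --1--> {q0, q1, q3}  [seen]
{q0, q1} --2--> {q3}  [seen]
{q0, q1, q2} --0--> {q0, q1, q2, q3}  [new]
{q0, q1, q2} --1--> {q0, q1, q3}  [seen]
{q0, q1, q2} --2--> {q0, q1, q2, q3}  [seen]
{q0, q3} --0--> {q0, q1, q2, q3}  [seen]
{q0, q3} --1--> {q0, q1, q3}  [seen]
{q0, q3} --2--> {q0, q1, q3}  [seen]
{q0, q1, q3} --0--> {q0, q1, q2, q3}  [seen]
{q0, q1, q3} --1--> {q0, q1, q3}  [seen]
{q0, q1, q3} --2--> {q0, q1, q3}  [seen]
{q1, q2, q3} --0--> {q0, q1, q2}  [seen]
{q1, q2, q3} --1--> {q0, q3}  [seen]
{q1, q2, q3} --2--> {q0, q1, q2, q3}  [seen]
{q0, q1, q2, q3} --0--> {q0, q1, q2, q3}  [seen]
{q0, q1, q2, q3} --1--> {q0, q1, q3}  [seen]
{q0, q1, q2, q3} --2--> {q0, q1, q2, q3}  [seen]
Reachable DFA states: {q0}, {q3}, {q0, q1}, {q0, q1, q2}, {q0, q3}, {q0, q1, q3}, {q1, q2, q3}, {q0, q1, q2, q3}.
Accepting DFA states (contain an NFA accepting state): {q0}, {q3}, {q0, q1}, {q0, q1, q2}, {q0, q3}, {q0, q1, q3}, {q1, q2, q3}, {q0, q1, q2, q3}.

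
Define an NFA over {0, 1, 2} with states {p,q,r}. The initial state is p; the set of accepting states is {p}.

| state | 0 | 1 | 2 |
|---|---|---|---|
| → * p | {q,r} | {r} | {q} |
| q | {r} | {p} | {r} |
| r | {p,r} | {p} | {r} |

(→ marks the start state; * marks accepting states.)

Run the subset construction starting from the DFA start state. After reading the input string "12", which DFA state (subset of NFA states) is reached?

Start: {p}.
δ(p,1) = {r}.
Union: {r}.
After 1: {r}.
δ(r,2) = {r}.
Union: {r}.
After 2: {r}.

{r}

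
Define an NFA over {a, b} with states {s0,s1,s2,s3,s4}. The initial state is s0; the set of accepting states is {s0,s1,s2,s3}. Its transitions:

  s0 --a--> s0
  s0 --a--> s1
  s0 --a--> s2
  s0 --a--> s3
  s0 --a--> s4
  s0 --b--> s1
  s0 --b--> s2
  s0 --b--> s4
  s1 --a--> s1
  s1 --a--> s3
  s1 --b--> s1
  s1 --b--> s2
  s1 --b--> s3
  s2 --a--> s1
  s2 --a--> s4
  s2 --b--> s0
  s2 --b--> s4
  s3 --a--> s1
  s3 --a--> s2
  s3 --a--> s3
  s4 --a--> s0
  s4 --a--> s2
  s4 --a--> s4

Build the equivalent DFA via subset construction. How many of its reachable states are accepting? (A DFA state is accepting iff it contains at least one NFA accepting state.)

Start state of the DFA: {s0}.
{s0} --a--> {s0,s1,s2,s3,s4}  [new]
{s0} --b--> {s1,s2,s4}  [new]
{s0,s1,s2,s3,s4} --a--> {s0,s1,s2,s3,s4}  [seen]
{s0,s1,s2,s3,s4} --b--> {s0,s1,s2,s3,s4}  [seen]
{s1,s2,s4} --a--> {s0,s1,s2,s3,s4}  [seen]
{s1,s2,s4} --b--> {s0,s1,s2,s3,s4}  [seen]
Reachable DFA states: {s0}, {s0,s1,s2,s3,s4}, {s1,s2,s4}.
Accepting DFA states (contain an NFA accepting state): {s0}, {s0,s1,s2,s3,s4}, {s1,s2,s4}.

3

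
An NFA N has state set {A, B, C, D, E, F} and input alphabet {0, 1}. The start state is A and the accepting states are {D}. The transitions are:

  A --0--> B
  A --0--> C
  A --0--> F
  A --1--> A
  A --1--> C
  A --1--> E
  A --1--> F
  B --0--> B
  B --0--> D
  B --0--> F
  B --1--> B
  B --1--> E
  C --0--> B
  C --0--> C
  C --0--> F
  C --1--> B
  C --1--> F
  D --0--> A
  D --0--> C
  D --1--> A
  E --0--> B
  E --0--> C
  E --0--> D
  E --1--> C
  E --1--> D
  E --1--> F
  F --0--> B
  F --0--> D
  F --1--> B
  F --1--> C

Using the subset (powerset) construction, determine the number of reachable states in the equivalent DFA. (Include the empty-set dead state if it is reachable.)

9

Start state of the DFA: {A}.
{A} --0--> {B, C, F}  [new]
{A} --1--> {A, C, E, F}  [new]
{B, C, F} --0--> {B, C, D, F}  [new]
{B, C, F} --1--> {B, C, E, F}  [new]
{A, C, E, F} --0--> {B, C, D, F}  [seen]
{A, C, E, F} --1--> {A, B, C, D, E, F}  [new]
{B, C, D, F} --0--> {A, B, C, D, F}  [new]
{B, C, D, F} --1--> {A, B, C, E, F}  [new]
{B, C, E, F} --0--> {B, C, D, F}  [seen]
{B, C, E, F} --1--> {B, C, D, E, F}  [new]
{A, B, C, D, E, F} --0--> {A, B, C, D, F}  [seen]
{A, B, C, D, E, F} --1--> {A, B, C, D, E, F}  [seen]
{A, B, C, D, F} --0--> {A, B, C, D, F}  [seen]
{A, B, C, D, F} --1--> {A, B, C, E, F}  [seen]
{A, B, C, E, F} --0--> {B, C, D, F}  [seen]
{A, B, C, E, F} --1--> {A, B, C, D, E, F}  [seen]
{B, C, D, E, F} --0--> {A, B, C, D, F}  [seen]
{B, C, D, E, F} --1--> {A, B, C, D, E, F}  [seen]
Reachable DFA states: {A}, {B, C, F}, {A, C, E, F}, {B, C, D, F}, {B, C, E, F}, {A, B, C, D, E, F}, {A, B, C, D, F}, {A, B, C, E, F}, {B, C, D, E, F}.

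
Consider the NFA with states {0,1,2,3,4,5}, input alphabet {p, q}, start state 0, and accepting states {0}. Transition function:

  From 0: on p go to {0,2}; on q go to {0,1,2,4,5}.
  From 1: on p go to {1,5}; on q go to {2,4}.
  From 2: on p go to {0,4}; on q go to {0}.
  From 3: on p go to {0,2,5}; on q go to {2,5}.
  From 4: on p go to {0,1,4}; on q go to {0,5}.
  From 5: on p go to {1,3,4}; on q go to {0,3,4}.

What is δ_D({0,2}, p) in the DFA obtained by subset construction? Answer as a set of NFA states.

δ(0,p) = {0,2}; δ(2,p) = {0,4}.
Union: {0,2,4}.

{0,2,4}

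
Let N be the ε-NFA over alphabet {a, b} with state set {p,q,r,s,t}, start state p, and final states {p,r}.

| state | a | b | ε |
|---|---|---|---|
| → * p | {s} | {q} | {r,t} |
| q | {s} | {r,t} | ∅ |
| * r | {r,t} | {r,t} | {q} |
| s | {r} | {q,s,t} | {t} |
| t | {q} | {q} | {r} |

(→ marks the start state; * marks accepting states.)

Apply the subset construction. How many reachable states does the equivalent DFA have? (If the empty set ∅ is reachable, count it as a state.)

3

Start state of the DFA: {p,q,r,t} (ε-closure of the NFA start).
{p,q,r,t} --a--> {q,r,s,t}  [new]
{p,q,r,t} --b--> {q,r,t}  [new]
{q,r,s,t} --a--> {q,r,s,t}  [seen]
{q,r,s,t} --b--> {q,r,s,t}  [seen]
{q,r,t} --a--> {q,r,s,t}  [seen]
{q,r,t} --b--> {q,r,t}  [seen]
Reachable DFA states: {p,q,r,t}, {q,r,s,t}, {q,r,t}.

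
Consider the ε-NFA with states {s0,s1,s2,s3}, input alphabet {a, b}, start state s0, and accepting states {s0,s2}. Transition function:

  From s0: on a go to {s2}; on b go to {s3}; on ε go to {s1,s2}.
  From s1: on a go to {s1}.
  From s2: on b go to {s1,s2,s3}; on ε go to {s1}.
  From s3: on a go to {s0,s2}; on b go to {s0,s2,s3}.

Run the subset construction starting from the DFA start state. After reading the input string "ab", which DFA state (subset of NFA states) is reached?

Start: {s0,s1,s2}.
δ(s0,a) = {s2}; δ(s1,a) = {s1}; δ(s2,a) = ∅.
Union: {s1,s2}.
After a: {s1,s2}.
δ(s1,b) = ∅; δ(s2,b) = {s1,s2,s3}.
Union: {s1,s2,s3}.
After b: {s1,s2,s3}.

{s1,s2,s3}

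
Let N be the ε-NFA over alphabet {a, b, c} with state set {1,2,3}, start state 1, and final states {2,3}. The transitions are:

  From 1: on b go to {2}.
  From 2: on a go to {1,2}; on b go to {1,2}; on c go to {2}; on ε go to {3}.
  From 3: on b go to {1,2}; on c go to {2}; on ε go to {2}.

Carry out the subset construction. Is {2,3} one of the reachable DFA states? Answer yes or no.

Start state of the DFA: {1} (ε-closure of the NFA start).
{1} --a--> ∅  [new]
{1} --b--> {2,3}  [new]
{1} --c--> ∅  [seen]
∅ --a--> ∅  [seen]
∅ --b--> ∅  [seen]
∅ --c--> ∅  [seen]
{2,3} --a--> {1,2,3}  [new]
{2,3} --b--> {1,2,3}  [seen]
{2,3} --c--> {2,3}  [seen]
{1,2,3} --a--> {1,2,3}  [seen]
{1,2,3} --b--> {1,2,3}  [seen]
{1,2,3} --c--> {2,3}  [seen]
Reachable DFA states: {1}, ∅, {2,3}, {1,2,3}.
{2,3} is among them.

yes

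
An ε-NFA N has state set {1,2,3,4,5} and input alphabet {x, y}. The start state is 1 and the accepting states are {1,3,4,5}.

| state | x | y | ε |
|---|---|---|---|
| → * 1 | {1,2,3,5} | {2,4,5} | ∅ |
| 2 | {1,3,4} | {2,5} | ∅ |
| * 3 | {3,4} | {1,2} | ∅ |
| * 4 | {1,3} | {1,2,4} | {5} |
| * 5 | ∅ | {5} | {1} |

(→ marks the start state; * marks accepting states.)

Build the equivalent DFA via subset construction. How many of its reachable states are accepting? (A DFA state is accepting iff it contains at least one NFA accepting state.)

4

Start state of the DFA: {1} (ε-closure of the NFA start).
{1} --x--> {1,2,3,5}  [new]
{1} --y--> {1,2,4,5}  [new]
{1,2,3,5} --x--> {1,2,3,4,5}  [new]
{1,2,3,5} --y--> {1,2,4,5}  [seen]
{1,2,4,5} --x--> {1,2,3,4,5}  [seen]
{1,2,4,5} --y--> {1,2,4,5}  [seen]
{1,2,3,4,5} --x--> {1,2,3,4,5}  [seen]
{1,2,3,4,5} --y--> {1,2,4,5}  [seen]
Reachable DFA states: {1}, {1,2,3,5}, {1,2,4,5}, {1,2,3,4,5}.
Accepting DFA states (contain an NFA accepting state): {1}, {1,2,3,5}, {1,2,4,5}, {1,2,3,4,5}.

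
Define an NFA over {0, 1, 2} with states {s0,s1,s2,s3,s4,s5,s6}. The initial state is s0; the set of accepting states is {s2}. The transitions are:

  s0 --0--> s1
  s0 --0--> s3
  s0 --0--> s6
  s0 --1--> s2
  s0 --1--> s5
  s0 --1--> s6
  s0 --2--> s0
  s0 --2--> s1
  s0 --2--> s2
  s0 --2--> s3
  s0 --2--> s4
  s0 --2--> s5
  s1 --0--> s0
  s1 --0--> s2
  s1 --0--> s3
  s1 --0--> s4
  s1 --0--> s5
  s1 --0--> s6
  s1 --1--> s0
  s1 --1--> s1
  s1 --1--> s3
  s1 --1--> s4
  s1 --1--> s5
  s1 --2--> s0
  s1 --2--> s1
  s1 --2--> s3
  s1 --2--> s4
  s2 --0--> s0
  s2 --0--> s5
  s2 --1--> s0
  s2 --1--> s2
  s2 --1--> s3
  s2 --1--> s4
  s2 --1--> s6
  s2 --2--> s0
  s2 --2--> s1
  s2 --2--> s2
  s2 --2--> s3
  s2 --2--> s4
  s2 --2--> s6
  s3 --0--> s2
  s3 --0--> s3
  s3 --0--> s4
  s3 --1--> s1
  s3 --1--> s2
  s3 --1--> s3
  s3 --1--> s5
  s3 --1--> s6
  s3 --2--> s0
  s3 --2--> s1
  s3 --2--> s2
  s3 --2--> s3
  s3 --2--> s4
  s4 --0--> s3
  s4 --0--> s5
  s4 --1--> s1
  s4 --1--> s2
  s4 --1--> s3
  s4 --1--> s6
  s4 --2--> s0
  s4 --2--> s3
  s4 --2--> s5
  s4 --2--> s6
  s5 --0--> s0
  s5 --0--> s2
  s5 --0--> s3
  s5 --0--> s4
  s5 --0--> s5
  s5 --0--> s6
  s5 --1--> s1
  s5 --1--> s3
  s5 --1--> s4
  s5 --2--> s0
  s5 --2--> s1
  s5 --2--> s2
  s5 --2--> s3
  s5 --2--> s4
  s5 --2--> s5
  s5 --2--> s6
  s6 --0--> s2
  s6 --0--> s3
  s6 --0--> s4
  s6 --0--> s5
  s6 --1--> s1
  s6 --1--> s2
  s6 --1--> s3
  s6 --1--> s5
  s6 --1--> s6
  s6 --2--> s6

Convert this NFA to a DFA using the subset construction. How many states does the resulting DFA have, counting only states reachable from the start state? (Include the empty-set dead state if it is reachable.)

Start state of the DFA: {s0}.
{s0} --0--> {s1,s3,s6}  [new]
{s0} --1--> {s2,s5,s6}  [new]
{s0} --2--> {s0,s1,s2,s3,s4,s5}  [new]
{s1,s3,s6} --0--> {s0,s2,s3,s4,s5,s6}  [new]
{s1,s3,s6} --1--> {s0,s1,s2,s3,s4,s5,s6}  [new]
{s1,s3,s6} --2--> {s0,s1,s2,s3,s4,s6}  [new]
{s2,s5,s6} --0--> {s0,s2,s3,s4,s5,s6}  [seen]
{s2,s5,s6} --1--> {s0,s1,s2,s3,s4,s5,s6}  [seen]
{s2,s5,s6} --2--> {s0,s1,s2,s3,s4,s5,s6}  [seen]
{s0,s1,s2,s3,s4,s5} --0--> {s0,s1,s2,s3,s4,s5,s6}  [seen]
{s0,s1,s2,s3,s4,s5} --1--> {s0,s1,s2,s3,s4,s5,s6}  [seen]
{s0,s1,s2,s3,s4,s5} --2--> {s0,s1,s2,s3,s4,s5,s6}  [seen]
{s0,s2,s3,s4,s5,s6} --0--> {s0,s1,s2,s3,s4,s5,s6}  [seen]
{s0,s2,s3,s4,s5,s6} --1--> {s0,s1,s2,s3,s4,s5,s6}  [seen]
{s0,s2,s3,s4,s5,s6} --2--> {s0,s1,s2,s3,s4,s5,s6}  [seen]
{s0,s1,s2,s3,s4,s5,s6} --0--> {s0,s1,s2,s3,s4,s5,s6}  [seen]
{s0,s1,s2,s3,s4,s5,s6} --1--> {s0,s1,s2,s3,s4,s5,s6}  [seen]
{s0,s1,s2,s3,s4,s5,s6} --2--> {s0,s1,s2,s3,s4,s5,s6}  [seen]
{s0,s1,s2,s3,s4,s6} --0--> {s0,s1,s2,s3,s4,s5,s6}  [seen]
{s0,s1,s2,s3,s4,s6} --1--> {s0,s1,s2,s3,s4,s5,s6}  [seen]
{s0,s1,s2,s3,s4,s6} --2--> {s0,s1,s2,s3,s4,s5,s6}  [seen]
Reachable DFA states: {s0}, {s1,s3,s6}, {s2,s5,s6}, {s0,s1,s2,s3,s4,s5}, {s0,s2,s3,s4,s5,s6}, {s0,s1,s2,s3,s4,s5,s6}, {s0,s1,s2,s3,s4,s6}.

7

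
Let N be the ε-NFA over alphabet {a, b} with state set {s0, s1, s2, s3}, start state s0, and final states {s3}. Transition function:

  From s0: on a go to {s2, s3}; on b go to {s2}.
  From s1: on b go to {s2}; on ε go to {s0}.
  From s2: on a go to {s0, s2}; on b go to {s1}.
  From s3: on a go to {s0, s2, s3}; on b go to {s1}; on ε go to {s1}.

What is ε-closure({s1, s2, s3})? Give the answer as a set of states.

{s0, s1, s2, s3}

Begin with {s1, s2, s3}.
s1 →ε {s0}; add s0.
ε-closure = {s0, s1, s2, s3}.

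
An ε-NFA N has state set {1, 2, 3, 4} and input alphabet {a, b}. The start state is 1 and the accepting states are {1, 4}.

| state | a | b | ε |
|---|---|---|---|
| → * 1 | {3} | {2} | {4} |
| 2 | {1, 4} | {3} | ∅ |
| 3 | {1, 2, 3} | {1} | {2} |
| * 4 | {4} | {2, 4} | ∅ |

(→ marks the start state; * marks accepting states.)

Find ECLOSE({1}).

{1, 4}

Begin with {1}.
1 →ε {4}; add 4.
ε-closure = {1, 4}.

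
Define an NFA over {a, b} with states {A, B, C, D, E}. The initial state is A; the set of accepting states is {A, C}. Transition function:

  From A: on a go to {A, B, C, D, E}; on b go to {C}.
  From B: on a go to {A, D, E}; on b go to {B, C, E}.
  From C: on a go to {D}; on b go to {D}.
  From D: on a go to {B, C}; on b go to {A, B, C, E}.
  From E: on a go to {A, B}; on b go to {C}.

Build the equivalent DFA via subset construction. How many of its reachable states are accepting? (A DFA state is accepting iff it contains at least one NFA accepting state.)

Start state of the DFA: {A}.
{A} --a--> {A, B, C, D, E}  [new]
{A} --b--> {C}  [new]
{A, B, C, D, E} --a--> {A, B, C, D, E}  [seen]
{A, B, C, D, E} --b--> {A, B, C, D, E}  [seen]
{C} --a--> {D}  [new]
{C} --b--> {D}  [seen]
{D} --a--> {B, C}  [new]
{D} --b--> {A, B, C, E}  [new]
{B, C} --a--> {A, D, E}  [new]
{B, C} --b--> {B, C, D, E}  [new]
{A, B, C, E} --a--> {A, B, C, D, E}  [seen]
{A, B, C, E} --b--> {B, C, D, E}  [seen]
{A, D, E} --a--> {A, B, C, D, E}  [seen]
{A, D, E} --b--> {A, B, C, E}  [seen]
{B, C, D, E} --a--> {A, B, C, D, E}  [seen]
{B, C, D, E} --b--> {A, B, C, D, E}  [seen]
Reachable DFA states: {A}, {A, B, C, D, E}, {C}, {D}, {B, C}, {A, B, C, E}, {A, D, E}, {B, C, D, E}.
Accepting DFA states (contain an NFA accepting state): {A}, {A, B, C, D, E}, {C}, {B, C}, {A, B, C, E}, {A, D, E}, {B, C, D, E}.

7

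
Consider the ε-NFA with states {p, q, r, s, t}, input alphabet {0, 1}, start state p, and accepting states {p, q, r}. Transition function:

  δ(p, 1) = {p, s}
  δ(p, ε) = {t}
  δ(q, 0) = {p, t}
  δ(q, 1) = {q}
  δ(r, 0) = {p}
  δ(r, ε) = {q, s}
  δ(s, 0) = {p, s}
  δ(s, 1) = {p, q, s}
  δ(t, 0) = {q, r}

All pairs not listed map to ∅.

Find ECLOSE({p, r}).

Begin with {p, r}.
p →ε {t}; add t.
r →ε {q, s}; add q, s.
ε-closure = {p, q, r, s, t}.

{p, q, r, s, t}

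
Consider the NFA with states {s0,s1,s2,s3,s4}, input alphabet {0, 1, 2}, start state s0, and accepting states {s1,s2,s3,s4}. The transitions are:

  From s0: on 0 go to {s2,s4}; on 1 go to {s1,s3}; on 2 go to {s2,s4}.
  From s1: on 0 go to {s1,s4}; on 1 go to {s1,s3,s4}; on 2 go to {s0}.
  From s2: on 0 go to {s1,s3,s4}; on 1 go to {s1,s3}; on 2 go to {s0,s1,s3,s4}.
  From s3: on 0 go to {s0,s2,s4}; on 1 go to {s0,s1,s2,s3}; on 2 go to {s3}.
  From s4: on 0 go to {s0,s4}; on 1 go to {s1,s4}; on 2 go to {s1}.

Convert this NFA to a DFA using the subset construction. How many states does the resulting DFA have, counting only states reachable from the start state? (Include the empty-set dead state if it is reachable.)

13

Start state of the DFA: {s0}.
{s0} --0--> {s2,s4}  [new]
{s0} --1--> {s1,s3}  [new]
{s0} --2--> {s2,s4}  [seen]
{s2,s4} --0--> {s0,s1,s3,s4}  [new]
{s2,s4} --1--> {s1,s3,s4}  [new]
{s2,s4} --2--> {s0,s1,s3,s4}  [seen]
{s1,s3} --0--> {s0,s1,s2,s4}  [new]
{s1,s3} --1--> {s0,s1,s2,s3,s4}  [new]
{s1,s3} --2--> {s0,s3}  [new]
{s0,s1,s3,s4} --0--> {s0,s1,s2,s4}  [seen]
{s0,s1,s3,s4} --1--> {s0,s1,s2,s3,s4}  [seen]
{s0,s1,s3,s4} --2--> {s0,s1,s2,s3,s4}  [seen]
{s1,s3,s4} --0--> {s0,s1,s2,s4}  [seen]
{s1,s3,s4} --1--> {s0,s1,s2,s3,s4}  [seen]
{s1,s3,s4} --2--> {s0,s1,s3}  [new]
{s0,s1,s2,s4} --0--> {s0,s1,s2,s3,s4}  [seen]
{s0,s1,s2,s4} --1--> {s1,s3,s4}  [seen]
{s0,s1,s2,s4} --2--> {s0,s1,s2,s3,s4}  [seen]
{s0,s1,s2,s3,s4} --0--> {s0,s1,s2,s3,s4}  [seen]
{s0,s1,s2,s3,s4} --1--> {s0,s1,s2,s3,s4}  [seen]
{s0,s1,s2,s3,s4} --2--> {s0,s1,s2,s3,s4}  [seen]
{s0,s3} --0--> {s0,s2,s4}  [new]
{s0,s3} --1--> {s0,s1,s2,s3}  [new]
{s0,s3} --2--> {s2,s3,s4}  [new]
{s0,s1,s3} --0--> {s0,s1,s2,s4}  [seen]
{s0,s1,s3} --1--> {s0,s1,s2,s3,s4}  [seen]
{s0,s1,s3} --2--> {s0,s2,s3,s4}  [new]
{s0,s2,s4} --0--> {s0,s1,s2,s3,s4}  [seen]
{s0,s2,s4} --1--> {s1,s3,s4}  [seen]
{s0,s2,s4} --2--> {s0,s1,s2,s3,s4}  [seen]
{s0,s1,s2,s3} --0--> {s0,s1,s2,s3,s4}  [seen]
{s0,s1,s2,s3} --1--> {s0,s1,s2,s3,s4}  [seen]
{s0,s1,s2,s3} --2--> {s0,s1,s2,s3,s4}  [seen]
{s2,s3,s4} --0--> {s0,s1,s2,s3,s4}  [seen]
{s2,s3,s4} --1--> {s0,s1,s2,s3,s4}  [seen]
{s2,s3,s4} --2--> {s0,s1,s3,s4}  [seen]
{s0,s2,s3,s4} --0--> {s0,s1,s2,s3,s4}  [seen]
{s0,s2,s3,s4} --1--> {s0,s1,s2,s3,s4}  [seen]
{s0,s2,s3,s4} --2--> {s0,s1,s2,s3,s4}  [seen]
Reachable DFA states: {s0}, {s2,s4}, {s1,s3}, {s0,s1,s3,s4}, {s1,s3,s4}, {s0,s1,s2,s4}, {s0,s1,s2,s3,s4}, {s0,s3}, {s0,s1,s3}, {s0,s2,s4}, {s0,s1,s2,s3}, {s2,s3,s4}, {s0,s2,s3,s4}.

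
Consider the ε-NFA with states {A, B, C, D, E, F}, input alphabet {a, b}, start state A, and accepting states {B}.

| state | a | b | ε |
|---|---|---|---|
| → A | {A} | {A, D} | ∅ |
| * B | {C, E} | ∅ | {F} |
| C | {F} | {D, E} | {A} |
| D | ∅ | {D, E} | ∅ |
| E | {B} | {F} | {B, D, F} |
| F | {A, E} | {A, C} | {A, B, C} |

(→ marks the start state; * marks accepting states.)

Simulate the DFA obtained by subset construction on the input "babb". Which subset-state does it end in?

{A, B, C, D, E, F}

Start: {A}.
δ(A,b) = {A, D}.
Union: {A, D}.
After b: {A, D}.
δ(A,a) = {A}; δ(D,a) = ∅.
Union: {A}.
After a: {A}.
δ(A,b) = {A, D}.
Union: {A, D}.
After b: {A, D}.
δ(A,b) = {A, D}; δ(D,b) = {D, E}.
Union: {A, D, E}.
ε-closure gives {A, B, C, D, E, F}.
After b: {A, B, C, D, E, F}.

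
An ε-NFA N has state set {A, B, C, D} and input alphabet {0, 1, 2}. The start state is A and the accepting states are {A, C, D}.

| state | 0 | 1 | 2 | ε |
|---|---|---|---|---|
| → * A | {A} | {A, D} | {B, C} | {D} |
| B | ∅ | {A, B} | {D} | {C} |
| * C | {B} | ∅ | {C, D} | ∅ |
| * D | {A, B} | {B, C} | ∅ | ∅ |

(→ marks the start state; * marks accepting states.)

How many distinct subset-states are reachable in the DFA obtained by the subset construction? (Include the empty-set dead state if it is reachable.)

Start state of the DFA: {A, D} (ε-closure of the NFA start).
{A, D} --0--> {A, B, C, D}  [new]
{A, D} --1--> {A, B, C, D}  [seen]
{A, D} --2--> {B, C}  [new]
{A, B, C, D} --0--> {A, B, C, D}  [seen]
{A, B, C, D} --1--> {A, B, C, D}  [seen]
{A, B, C, D} --2--> {B, C, D}  [new]
{B, C} --0--> {B, C}  [seen]
{B, C} --1--> {A, B, C, D}  [seen]
{B, C} --2--> {C, D}  [new]
{B, C, D} --0--> {A, B, C, D}  [seen]
{B, C, D} --1--> {A, B, C, D}  [seen]
{B, C, D} --2--> {C, D}  [seen]
{C, D} --0--> {A, B, C, D}  [seen]
{C, D} --1--> {B, C}  [seen]
{C, D} --2--> {C, D}  [seen]
Reachable DFA states: {A, D}, {A, B, C, D}, {B, C}, {B, C, D}, {C, D}.

5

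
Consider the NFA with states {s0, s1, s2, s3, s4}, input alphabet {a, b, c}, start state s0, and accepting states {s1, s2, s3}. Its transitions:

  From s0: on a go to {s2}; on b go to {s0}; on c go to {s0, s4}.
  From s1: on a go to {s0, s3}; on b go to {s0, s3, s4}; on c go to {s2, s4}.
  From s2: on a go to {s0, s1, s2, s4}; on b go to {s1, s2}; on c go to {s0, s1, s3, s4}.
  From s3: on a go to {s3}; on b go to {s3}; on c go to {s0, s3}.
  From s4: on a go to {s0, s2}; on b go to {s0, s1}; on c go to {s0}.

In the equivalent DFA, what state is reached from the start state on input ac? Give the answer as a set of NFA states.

{s0, s1, s3, s4}

Start: {s0}.
δ(s0,a) = {s2}.
Union: {s2}.
After a: {s2}.
δ(s2,c) = {s0, s1, s3, s4}.
Union: {s0, s1, s3, s4}.
After c: {s0, s1, s3, s4}.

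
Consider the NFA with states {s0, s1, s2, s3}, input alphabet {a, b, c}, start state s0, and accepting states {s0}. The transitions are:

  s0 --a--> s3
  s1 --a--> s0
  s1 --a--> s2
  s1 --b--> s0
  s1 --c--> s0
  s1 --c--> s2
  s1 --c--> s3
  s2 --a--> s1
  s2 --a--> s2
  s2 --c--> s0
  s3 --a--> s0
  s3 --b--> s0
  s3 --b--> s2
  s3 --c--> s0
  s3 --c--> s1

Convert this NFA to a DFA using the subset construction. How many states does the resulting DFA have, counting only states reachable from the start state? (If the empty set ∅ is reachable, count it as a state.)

Start state of the DFA: {s0}.
{s0} --a--> {s3}  [new]
{s0} --b--> ∅  [new]
{s0} --c--> ∅  [seen]
{s3} --a--> {s0}  [seen]
{s3} --b--> {s0, s2}  [new]
{s3} --c--> {s0, s1}  [new]
∅ --a--> ∅  [seen]
∅ --b--> ∅  [seen]
∅ --c--> ∅  [seen]
{s0, s2} --a--> {s1, s2, s3}  [new]
{s0, s2} --b--> ∅  [seen]
{s0, s2} --c--> {s0}  [seen]
{s0, s1} --a--> {s0, s2, s3}  [new]
{s0, s1} --b--> {s0}  [seen]
{s0, s1} --c--> {s0, s2, s3}  [seen]
{s1, s2, s3} --a--> {s0, s1, s2}  [new]
{s1, s2, s3} --b--> {s0, s2}  [seen]
{s1, s2, s3} --c--> {s0, s1, s2, s3}  [new]
{s0, s2, s3} --a--> {s0, s1, s2, s3}  [seen]
{s0, s2, s3} --b--> {s0, s2}  [seen]
{s0, s2, s3} --c--> {s0, s1}  [seen]
{s0, s1, s2} --a--> {s0, s1, s2, s3}  [seen]
{s0, s1, s2} --b--> {s0}  [seen]
{s0, s1, s2} --c--> {s0, s2, s3}  [seen]
{s0, s1, s2, s3} --a--> {s0, s1, s2, s3}  [seen]
{s0, s1, s2, s3} --b--> {s0, s2}  [seen]
{s0, s1, s2, s3} --c--> {s0, s1, s2, s3}  [seen]
Reachable DFA states: {s0}, {s3}, ∅, {s0, s2}, {s0, s1}, {s1, s2, s3}, {s0, s2, s3}, {s0, s1, s2}, {s0, s1, s2, s3}.

9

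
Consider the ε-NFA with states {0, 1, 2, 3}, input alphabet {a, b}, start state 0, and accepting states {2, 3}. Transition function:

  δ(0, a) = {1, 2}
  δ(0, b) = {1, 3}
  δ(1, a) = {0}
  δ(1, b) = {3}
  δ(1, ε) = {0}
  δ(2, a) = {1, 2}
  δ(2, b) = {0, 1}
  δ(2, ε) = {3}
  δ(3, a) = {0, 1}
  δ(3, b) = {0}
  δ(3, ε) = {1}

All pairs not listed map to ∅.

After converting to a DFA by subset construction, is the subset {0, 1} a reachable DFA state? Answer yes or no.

no

Start state of the DFA: {0} (ε-closure of the NFA start).
{0} --a--> {0, 1, 2, 3}  [new]
{0} --b--> {0, 1, 3}  [new]
{0, 1, 2, 3} --a--> {0, 1, 2, 3}  [seen]
{0, 1, 2, 3} --b--> {0, 1, 3}  [seen]
{0, 1, 3} --a--> {0, 1, 2, 3}  [seen]
{0, 1, 3} --b--> {0, 1, 3}  [seen]
Reachable DFA states: {0}, {0, 1, 2, 3}, {0, 1, 3}.
{0, 1} is not among them.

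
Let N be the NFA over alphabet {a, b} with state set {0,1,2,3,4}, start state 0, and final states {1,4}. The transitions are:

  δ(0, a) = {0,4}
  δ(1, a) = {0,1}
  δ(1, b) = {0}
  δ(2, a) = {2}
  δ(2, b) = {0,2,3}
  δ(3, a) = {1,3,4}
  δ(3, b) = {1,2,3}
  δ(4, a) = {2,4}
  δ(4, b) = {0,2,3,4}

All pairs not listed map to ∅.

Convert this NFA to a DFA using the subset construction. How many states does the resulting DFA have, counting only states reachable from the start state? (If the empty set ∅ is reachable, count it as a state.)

Start state of the DFA: {0}.
{0} --a--> {0,4}  [new]
{0} --b--> ∅  [new]
{0,4} --a--> {0,2,4}  [new]
{0,4} --b--> {0,2,3,4}  [new]
∅ --a--> ∅  [seen]
∅ --b--> ∅  [seen]
{0,2,4} --a--> {0,2,4}  [seen]
{0,2,4} --b--> {0,2,3,4}  [seen]
{0,2,3,4} --a--> {0,1,2,3,4}  [new]
{0,2,3,4} --b--> {0,1,2,3,4}  [seen]
{0,1,2,3,4} --a--> {0,1,2,3,4}  [seen]
{0,1,2,3,4} --b--> {0,1,2,3,4}  [seen]
Reachable DFA states: {0}, {0,4}, ∅, {0,2,4}, {0,2,3,4}, {0,1,2,3,4}.

6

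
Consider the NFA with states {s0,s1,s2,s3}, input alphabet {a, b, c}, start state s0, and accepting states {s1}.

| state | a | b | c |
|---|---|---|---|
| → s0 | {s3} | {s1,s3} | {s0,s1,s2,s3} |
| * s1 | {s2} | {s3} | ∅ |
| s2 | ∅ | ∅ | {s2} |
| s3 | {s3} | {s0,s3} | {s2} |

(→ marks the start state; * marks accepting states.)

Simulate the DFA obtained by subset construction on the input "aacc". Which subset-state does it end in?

Start: {s0}.
δ(s0,a) = {s3}.
Union: {s3}.
After a: {s3}.
δ(s3,a) = {s3}.
Union: {s3}.
After a: {s3}.
δ(s3,c) = {s2}.
Union: {s2}.
After c: {s2}.
δ(s2,c) = {s2}.
Union: {s2}.
After c: {s2}.

{s2}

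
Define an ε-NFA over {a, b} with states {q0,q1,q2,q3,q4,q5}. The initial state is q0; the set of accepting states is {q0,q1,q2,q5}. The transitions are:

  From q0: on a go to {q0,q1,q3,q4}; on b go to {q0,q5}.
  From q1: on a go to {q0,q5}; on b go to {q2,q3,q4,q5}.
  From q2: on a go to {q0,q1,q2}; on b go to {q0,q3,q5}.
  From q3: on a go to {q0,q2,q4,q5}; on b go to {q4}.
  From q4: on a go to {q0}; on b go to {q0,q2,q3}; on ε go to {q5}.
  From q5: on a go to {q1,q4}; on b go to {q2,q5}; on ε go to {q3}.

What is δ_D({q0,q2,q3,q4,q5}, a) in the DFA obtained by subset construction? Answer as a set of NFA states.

δ(q0,a) = {q0,q1,q3,q4}; δ(q2,a) = {q0,q1,q2}; δ(q3,a) = {q0,q2,q4,q5}; δ(q4,a) = {q0}; δ(q5,a) = {q1,q4}.
Union: {q0,q1,q2,q3,q4,q5}.

{q0,q1,q2,q3,q4,q5}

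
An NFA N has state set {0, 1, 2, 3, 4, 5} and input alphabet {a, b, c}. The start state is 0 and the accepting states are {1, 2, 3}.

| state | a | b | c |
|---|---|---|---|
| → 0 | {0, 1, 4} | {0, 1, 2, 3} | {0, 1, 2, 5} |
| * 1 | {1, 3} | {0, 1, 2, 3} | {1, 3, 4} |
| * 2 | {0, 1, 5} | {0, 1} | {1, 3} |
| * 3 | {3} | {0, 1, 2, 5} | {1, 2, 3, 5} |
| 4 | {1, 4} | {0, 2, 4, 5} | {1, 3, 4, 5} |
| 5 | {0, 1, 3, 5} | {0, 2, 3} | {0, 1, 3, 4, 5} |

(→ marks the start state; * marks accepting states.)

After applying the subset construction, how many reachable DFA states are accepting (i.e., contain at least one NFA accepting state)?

7

Start state of the DFA: {0}.
{0} --a--> {0, 1, 4}  [new]
{0} --b--> {0, 1, 2, 3}  [new]
{0} --c--> {0, 1, 2, 5}  [new]
{0, 1, 4} --a--> {0, 1, 3, 4}  [new]
{0, 1, 4} --b--> {0, 1, 2, 3, 4, 5}  [new]
{0, 1, 4} --c--> {0, 1, 2, 3, 4, 5}  [seen]
{0, 1, 2, 3} --a--> {0, 1, 3, 4, 5}  [new]
{0, 1, 2, 3} --b--> {0, 1, 2, 3, 5}  [new]
{0, 1, 2, 3} --c--> {0, 1, 2, 3, 4, 5}  [seen]
{0, 1, 2, 5} --a--> {0, 1, 3, 4, 5}  [seen]
{0, 1, 2, 5} --b--> {0, 1, 2, 3}  [seen]
{0, 1, 2, 5} --c--> {0, 1, 2, 3, 4, 5}  [seen]
{0, 1, 3, 4} --a--> {0, 1, 3, 4}  [seen]
{0, 1, 3, 4} --b--> {0, 1, 2, 3, 4, 5}  [seen]
{0, 1, 3, 4} --c--> {0, 1, 2, 3, 4, 5}  [seen]
{0, 1, 2, 3, 4, 5} --a--> {0, 1, 3, 4, 5}  [seen]
{0, 1, 2, 3, 4, 5} --b--> {0, 1, 2, 3, 4, 5}  [seen]
{0, 1, 2, 3, 4, 5} --c--> {0, 1, 2, 3, 4, 5}  [seen]
{0, 1, 3, 4, 5} --a--> {0, 1, 3, 4, 5}  [seen]
{0, 1, 3, 4, 5} --b--> {0, 1, 2, 3, 4, 5}  [seen]
{0, 1, 3, 4, 5} --c--> {0, 1, 2, 3, 4, 5}  [seen]
{0, 1, 2, 3, 5} --a--> {0, 1, 3, 4, 5}  [seen]
{0, 1, 2, 3, 5} --b--> {0, 1, 2, 3, 5}  [seen]
{0, 1, 2, 3, 5} --c--> {0, 1, 2, 3, 4, 5}  [seen]
Reachable DFA states: {0}, {0, 1, 4}, {0, 1, 2, 3}, {0, 1, 2, 5}, {0, 1, 3, 4}, {0, 1, 2, 3, 4, 5}, {0, 1, 3, 4, 5}, {0, 1, 2, 3, 5}.
Accepting DFA states (contain an NFA accepting state): {0, 1, 4}, {0, 1, 2, 3}, {0, 1, 2, 5}, {0, 1, 3, 4}, {0, 1, 2, 3, 4, 5}, {0, 1, 3, 4, 5}, {0, 1, 2, 3, 5}.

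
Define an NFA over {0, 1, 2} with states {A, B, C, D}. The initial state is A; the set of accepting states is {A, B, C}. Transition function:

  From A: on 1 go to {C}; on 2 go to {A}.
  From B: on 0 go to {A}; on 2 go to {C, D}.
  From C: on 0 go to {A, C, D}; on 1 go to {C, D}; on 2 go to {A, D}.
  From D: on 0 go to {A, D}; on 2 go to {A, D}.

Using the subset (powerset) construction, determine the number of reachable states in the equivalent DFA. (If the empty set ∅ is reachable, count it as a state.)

Start state of the DFA: {A}.
{A} --0--> ∅  [new]
{A} --1--> {C}  [new]
{A} --2--> {A}  [seen]
∅ --0--> ∅  [seen]
∅ --1--> ∅  [seen]
∅ --2--> ∅  [seen]
{C} --0--> {A, C, D}  [new]
{C} --1--> {C, D}  [new]
{C} --2--> {A, D}  [new]
{A, C, D} --0--> {A, C, D}  [seen]
{A, C, D} --1--> {C, D}  [seen]
{A, C, D} --2--> {A, D}  [seen]
{C, D} --0--> {A, C, D}  [seen]
{C, D} --1--> {C, D}  [seen]
{C, D} --2--> {A, D}  [seen]
{A, D} --0--> {A, D}  [seen]
{A, D} --1--> {C}  [seen]
{A, D} --2--> {A, D}  [seen]
Reachable DFA states: {A}, ∅, {C}, {A, C, D}, {C, D}, {A, D}.

6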